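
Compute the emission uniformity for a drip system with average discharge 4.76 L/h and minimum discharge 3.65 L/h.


EU = (q_min/q_avg)*100 = (3.65/4.76)*100 = 76.6807%

76.6807 %


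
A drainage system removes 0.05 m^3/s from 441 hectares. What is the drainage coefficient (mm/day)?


DC = Q * 86400 / (A * 10000) * 1000
DC = 0.05 * 86400 / (441 * 10000) * 1000
DC = 4320000.0000 / 4410000

0.9796 mm/day


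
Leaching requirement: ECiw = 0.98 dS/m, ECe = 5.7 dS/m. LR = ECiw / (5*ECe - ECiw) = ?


LR = ECiw / (5*ECe - ECiw)
LR = 0.98 / (5*5.7 - 0.98)
LR = 0.98 / 27.5200

0.0356


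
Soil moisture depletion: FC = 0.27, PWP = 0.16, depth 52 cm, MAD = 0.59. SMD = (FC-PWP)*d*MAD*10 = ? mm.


SMD = (FC - PWP) * d * MAD * 10
SMD = (0.27 - 0.16) * 52 * 0.59 * 10
SMD = 0.1100 * 52 * 0.59 * 10

33.7480 mm


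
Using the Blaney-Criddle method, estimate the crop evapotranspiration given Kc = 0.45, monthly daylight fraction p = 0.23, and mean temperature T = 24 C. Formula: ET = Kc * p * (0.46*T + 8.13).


ET = Kc * p * (0.46*T + 8.13)
ET = 0.45 * 0.23 * (0.46*24 + 8.13)
ET = 0.45 * 0.23 * 19.1700

1.9841 mm/day


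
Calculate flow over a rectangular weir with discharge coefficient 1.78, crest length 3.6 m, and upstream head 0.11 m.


Q = C * L * H^(3/2) = 1.78 * 3.6 * 0.11^1.5 = 1.78 * 3.6 * 0.036483

0.2338 m^3/s


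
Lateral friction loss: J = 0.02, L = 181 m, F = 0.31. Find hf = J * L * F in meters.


hf = J * L * F = 0.02 * 181 * 0.31 = 1.1222 m

1.1222 m


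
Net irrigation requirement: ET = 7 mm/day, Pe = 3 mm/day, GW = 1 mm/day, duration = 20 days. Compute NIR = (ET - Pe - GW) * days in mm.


Daily deficit = ET - Pe - GW = 7 - 3 - 1 = 3 mm/day
NIR = 3 * 20 = 60 mm

60.0000 mm


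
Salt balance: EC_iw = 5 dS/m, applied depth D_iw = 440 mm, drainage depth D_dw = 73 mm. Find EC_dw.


EC_dw = EC_iw * D_iw / D_dw
EC_dw = 5 * 440 / 73
EC_dw = 2200 / 73

30.1370 dS/m


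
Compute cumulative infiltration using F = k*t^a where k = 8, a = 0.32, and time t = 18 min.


F = k * t^a = 8 * 18^0.32
F = 8 * 2.521664

20.1733 mm


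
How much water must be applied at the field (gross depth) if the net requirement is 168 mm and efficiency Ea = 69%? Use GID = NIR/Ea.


Ea = 69% = 0.69
GID = NIR / Ea = 168 / 0.69 = 243.4783 mm

243.4783 mm


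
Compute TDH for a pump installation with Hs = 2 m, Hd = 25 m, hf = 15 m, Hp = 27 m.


TDH = Hs + Hd + hf + Hp = 2 + 25 + 15 + 27 = 69

69 m


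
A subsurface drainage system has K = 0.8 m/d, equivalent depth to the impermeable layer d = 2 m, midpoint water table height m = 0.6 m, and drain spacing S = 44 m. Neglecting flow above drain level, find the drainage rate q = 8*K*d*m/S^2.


q = 8*K*d*m/S^2
q = 8*0.8*2*0.6/44^2
q = 7.6800 / 1936

0.0040 m/d


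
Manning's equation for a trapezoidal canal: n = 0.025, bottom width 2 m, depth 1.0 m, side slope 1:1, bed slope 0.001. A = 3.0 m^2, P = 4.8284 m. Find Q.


R = A/P = 3.0/4.8284 = 0.621324
Q = (1/0.025) * 3.0 * 0.621324^(2/3) * 0.001^0.5

2.7631 m^3/s


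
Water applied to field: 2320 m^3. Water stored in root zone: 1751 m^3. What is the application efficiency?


Ea = V_root / V_field * 100 = 1751 / 2320 * 100 = 75.4741%

75.4741 %


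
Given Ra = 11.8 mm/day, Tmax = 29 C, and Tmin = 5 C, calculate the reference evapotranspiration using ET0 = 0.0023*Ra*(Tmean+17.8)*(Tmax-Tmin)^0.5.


Tmean = (Tmax + Tmin)/2 = (29 + 5)/2 = 17.0
ET0 = 0.0023 * 11.8 * (17.0 + 17.8) * sqrt(29 - 5)
ET0 = 0.0023 * 11.8 * 34.8 * 4.898979

4.6269 mm/day


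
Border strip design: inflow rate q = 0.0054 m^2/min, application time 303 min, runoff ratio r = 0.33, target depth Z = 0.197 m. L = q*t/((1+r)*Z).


L = q*t/((1+r)*Z)
L = 0.0054*303/((1+0.33)*0.197)
L = 1.6362/0.26201

6.2448 m


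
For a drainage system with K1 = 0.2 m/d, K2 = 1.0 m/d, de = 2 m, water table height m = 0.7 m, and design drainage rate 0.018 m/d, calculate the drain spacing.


S^2 = 8*K2*de*m/q + 4*K1*m^2/q
S^2 = 8*1.0*2*0.7/0.018 + 4*0.2*0.7^2/0.018
S = sqrt(644.0000)

25.3772 m


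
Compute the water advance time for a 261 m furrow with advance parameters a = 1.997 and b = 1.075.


t = (L/a)^(1/b)
t = (261/1.997)^(1/1.075)
t = 130.696044^(1/1.075)

93.0285 min


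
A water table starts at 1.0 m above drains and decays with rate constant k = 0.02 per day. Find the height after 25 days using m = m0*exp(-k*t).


m = m0 * exp(-k*t)
m = 1.0 * exp(-0.02 * 25)
m = 1.0 * exp(-0.5000)

0.6065 m


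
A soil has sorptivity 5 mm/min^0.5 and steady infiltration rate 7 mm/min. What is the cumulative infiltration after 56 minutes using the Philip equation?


F = S*sqrt(t) + A*t
F = 5*sqrt(56) + 7*56
F = 5*7.483315 + 392

429.4166 mm


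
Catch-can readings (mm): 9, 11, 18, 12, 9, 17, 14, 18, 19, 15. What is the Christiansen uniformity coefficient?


mean = 14.200000 mm
MAD = 3.200000 mm
CU = (1 - 3.200000/14.200000)*100

77.4648 %


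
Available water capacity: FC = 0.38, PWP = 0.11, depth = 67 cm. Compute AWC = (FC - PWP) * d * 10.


AWC = (FC - PWP) * d * 10
AWC = (0.38 - 0.11) * 67 * 10
AWC = 0.2700 * 67 * 10

180.9000 mm


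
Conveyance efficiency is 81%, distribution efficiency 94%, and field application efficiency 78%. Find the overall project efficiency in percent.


Ec = 0.81, Eb = 0.94, Ea = 0.78
E = 0.81 * 0.94 * 0.78 * 100 = 59.3892%

59.3892 %


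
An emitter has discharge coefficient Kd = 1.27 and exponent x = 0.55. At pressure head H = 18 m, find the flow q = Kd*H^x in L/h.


q = Kd * H^x = 1.27 * 18^0.55 = 1.27 * 4.902300

6.2259 L/h


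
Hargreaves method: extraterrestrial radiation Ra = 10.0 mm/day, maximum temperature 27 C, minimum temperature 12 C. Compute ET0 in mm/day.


Tmean = (Tmax + Tmin)/2 = (27 + 12)/2 = 19.5
ET0 = 0.0023 * 10.0 * (19.5 + 17.8) * sqrt(27 - 12)
ET0 = 0.0023 * 10.0 * 37.3 * 3.872983

3.3226 mm/day


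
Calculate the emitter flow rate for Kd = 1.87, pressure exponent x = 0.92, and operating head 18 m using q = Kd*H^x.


q = Kd * H^x = 1.87 * 18^0.92 = 1.87 * 14.284028

26.7111 L/h


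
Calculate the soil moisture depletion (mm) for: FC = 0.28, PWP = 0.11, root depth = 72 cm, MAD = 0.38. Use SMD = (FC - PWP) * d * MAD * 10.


SMD = (FC - PWP) * d * MAD * 10
SMD = (0.28 - 0.11) * 72 * 0.38 * 10
SMD = 0.1700 * 72 * 0.38 * 10

46.5120 mm


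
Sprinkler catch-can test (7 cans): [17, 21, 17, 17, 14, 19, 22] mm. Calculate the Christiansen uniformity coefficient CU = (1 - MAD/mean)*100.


mean = 18.142857 mm
MAD = 2.163265 mm
CU = (1 - 2.163265/18.142857)*100

88.0765 %


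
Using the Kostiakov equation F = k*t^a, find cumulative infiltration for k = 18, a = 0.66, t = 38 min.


F = k * t^a = 18 * 38^0.66
F = 18 * 11.032074

198.5773 mm


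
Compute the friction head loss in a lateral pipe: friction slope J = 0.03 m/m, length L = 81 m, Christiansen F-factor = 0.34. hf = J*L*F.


hf = J * L * F = 0.03 * 81 * 0.34 = 0.8262 m

0.8262 m


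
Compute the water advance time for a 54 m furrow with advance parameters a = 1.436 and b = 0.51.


t = (L/a)^(1/b)
t = (54/1.436)^(1/0.51)
t = 37.604457^(1/0.51)

1226.6045 min


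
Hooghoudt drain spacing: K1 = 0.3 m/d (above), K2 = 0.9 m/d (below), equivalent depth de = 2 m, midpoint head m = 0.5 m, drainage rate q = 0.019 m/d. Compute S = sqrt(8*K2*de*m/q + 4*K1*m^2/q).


S^2 = 8*K2*de*m/q + 4*K1*m^2/q
S^2 = 8*0.9*2*0.5/0.019 + 4*0.3*0.5^2/0.019
S = sqrt(394.7368)

19.8680 m


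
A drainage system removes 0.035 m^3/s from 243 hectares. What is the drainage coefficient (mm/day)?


DC = Q * 86400 / (A * 10000) * 1000
DC = 0.035 * 86400 / (243 * 10000) * 1000
DC = 3024000.0000 / 2430000

1.2444 mm/day


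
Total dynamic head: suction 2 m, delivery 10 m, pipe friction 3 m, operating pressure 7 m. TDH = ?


TDH = Hs + Hd + hf + Hp = 2 + 10 + 3 + 7 = 22

22 m


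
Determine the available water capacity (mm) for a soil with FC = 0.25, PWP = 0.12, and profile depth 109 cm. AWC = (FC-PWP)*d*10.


AWC = (FC - PWP) * d * 10
AWC = (0.25 - 0.12) * 109 * 10
AWC = 0.1300 * 109 * 10

141.7000 mm


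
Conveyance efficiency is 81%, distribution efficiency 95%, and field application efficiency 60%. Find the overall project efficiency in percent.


Ec = 0.81, Eb = 0.95, Ea = 0.6
E = 0.81 * 0.95 * 0.6 * 100 = 46.1700%

46.1700 %


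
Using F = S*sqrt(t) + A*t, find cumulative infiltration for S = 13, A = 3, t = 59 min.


F = S*sqrt(t) + A*t
F = 13*sqrt(59) + 3*59
F = 13*7.681146 + 177

276.8549 mm


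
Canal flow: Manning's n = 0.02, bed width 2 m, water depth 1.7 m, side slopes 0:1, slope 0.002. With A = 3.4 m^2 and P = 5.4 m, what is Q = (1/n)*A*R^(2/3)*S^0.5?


R = A/P = 3.4/5.4 = 0.629630
Q = (1/0.02) * 3.4 * 0.629630^(2/3) * 0.002^0.5

5.5850 m^3/s


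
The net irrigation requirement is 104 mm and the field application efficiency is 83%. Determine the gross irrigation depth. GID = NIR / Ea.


Ea = 83% = 0.83
GID = NIR / Ea = 104 / 0.83 = 125.3012 mm

125.3012 mm


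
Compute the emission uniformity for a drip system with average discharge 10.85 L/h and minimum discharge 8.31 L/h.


EU = (q_min/q_avg)*100 = (8.31/10.85)*100 = 76.5899%

76.5899 %


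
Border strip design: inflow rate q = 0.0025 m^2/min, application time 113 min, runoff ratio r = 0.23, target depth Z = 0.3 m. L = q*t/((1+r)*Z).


L = q*t/((1+r)*Z)
L = 0.0025*113/((1+0.23)*0.3)
L = 0.2825/0.369

0.7656 m


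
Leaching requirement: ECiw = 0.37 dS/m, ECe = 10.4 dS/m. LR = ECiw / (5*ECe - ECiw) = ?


LR = ECiw / (5*ECe - ECiw)
LR = 0.37 / (5*10.4 - 0.37)
LR = 0.37 / 51.6300

0.0072


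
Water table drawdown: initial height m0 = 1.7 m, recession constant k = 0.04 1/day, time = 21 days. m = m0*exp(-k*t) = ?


m = m0 * exp(-k*t)
m = 1.7 * exp(-0.04 * 21)
m = 1.7 * exp(-0.8400)

0.7339 m


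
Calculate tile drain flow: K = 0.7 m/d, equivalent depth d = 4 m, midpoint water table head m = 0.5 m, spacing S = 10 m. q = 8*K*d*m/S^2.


q = 8*K*d*m/S^2
q = 8*0.7*4*0.5/10^2
q = 11.2000 / 100

0.1120 m/d


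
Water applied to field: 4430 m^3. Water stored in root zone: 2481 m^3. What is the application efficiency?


Ea = V_root / V_field * 100 = 2481 / 4430 * 100 = 56.0045%

56.0045 %


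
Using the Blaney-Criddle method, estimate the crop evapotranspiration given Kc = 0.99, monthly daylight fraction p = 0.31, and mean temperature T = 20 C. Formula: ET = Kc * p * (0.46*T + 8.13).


ET = Kc * p * (0.46*T + 8.13)
ET = 0.99 * 0.31 * (0.46*20 + 8.13)
ET = 0.99 * 0.31 * 17.3300

5.3186 mm/day


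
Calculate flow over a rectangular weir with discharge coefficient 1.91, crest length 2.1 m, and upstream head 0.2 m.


Q = C * L * H^(3/2) = 1.91 * 2.1 * 0.2^1.5 = 1.91 * 2.1 * 0.089443

0.3588 m^3/s


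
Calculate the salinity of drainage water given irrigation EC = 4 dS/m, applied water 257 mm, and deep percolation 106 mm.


EC_dw = EC_iw * D_iw / D_dw
EC_dw = 4 * 257 / 106
EC_dw = 1028 / 106

9.6981 dS/m


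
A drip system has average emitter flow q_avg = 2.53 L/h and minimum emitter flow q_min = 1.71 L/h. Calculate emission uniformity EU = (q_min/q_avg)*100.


EU = (q_min/q_avg)*100 = (1.71/2.53)*100 = 67.5889%

67.5889 %


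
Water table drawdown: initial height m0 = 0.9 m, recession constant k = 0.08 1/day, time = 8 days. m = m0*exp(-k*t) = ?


m = m0 * exp(-k*t)
m = 0.9 * exp(-0.08 * 8)
m = 0.9 * exp(-0.6400)

0.4746 m


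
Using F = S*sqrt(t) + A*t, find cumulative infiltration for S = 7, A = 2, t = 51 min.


F = S*sqrt(t) + A*t
F = 7*sqrt(51) + 2*51
F = 7*7.141428 + 102

151.9900 mm


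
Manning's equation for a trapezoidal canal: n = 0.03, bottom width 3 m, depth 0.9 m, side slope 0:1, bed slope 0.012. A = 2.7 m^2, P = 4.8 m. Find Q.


R = A/P = 2.7/4.8 = 0.562500
Q = (1/0.03) * 2.7 * 0.562500^(2/3) * 0.012^0.5

6.7181 m^3/s


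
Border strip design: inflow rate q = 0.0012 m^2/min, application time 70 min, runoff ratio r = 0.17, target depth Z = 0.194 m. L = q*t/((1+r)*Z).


L = q*t/((1+r)*Z)
L = 0.0012*70/((1+0.17)*0.194)
L = 0.084/0.22698

0.3701 m


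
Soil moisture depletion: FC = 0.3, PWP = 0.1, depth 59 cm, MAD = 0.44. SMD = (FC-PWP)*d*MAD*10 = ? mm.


SMD = (FC - PWP) * d * MAD * 10
SMD = (0.3 - 0.1) * 59 * 0.44 * 10
SMD = 0.2000 * 59 * 0.44 * 10

51.9200 mm


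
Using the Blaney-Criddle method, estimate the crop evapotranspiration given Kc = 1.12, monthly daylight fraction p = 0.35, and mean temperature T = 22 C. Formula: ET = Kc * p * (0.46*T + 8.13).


ET = Kc * p * (0.46*T + 8.13)
ET = 1.12 * 0.35 * (0.46*22 + 8.13)
ET = 1.12 * 0.35 * 18.2500

7.1540 mm/day


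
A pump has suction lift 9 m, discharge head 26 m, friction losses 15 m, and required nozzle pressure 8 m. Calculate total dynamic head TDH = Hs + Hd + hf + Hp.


TDH = Hs + Hd + hf + Hp = 9 + 26 + 15 + 8 = 58

58 m


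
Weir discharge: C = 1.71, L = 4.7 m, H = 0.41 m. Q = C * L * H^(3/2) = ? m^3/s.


Q = C * L * H^(3/2) = 1.71 * 4.7 * 0.41^1.5 = 1.71 * 4.7 * 0.262528

2.1099 m^3/s


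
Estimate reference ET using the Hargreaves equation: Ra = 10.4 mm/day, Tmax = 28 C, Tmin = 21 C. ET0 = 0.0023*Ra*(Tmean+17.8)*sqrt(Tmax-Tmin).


Tmean = (Tmax + Tmin)/2 = (28 + 21)/2 = 24.5
ET0 = 0.0023 * 10.4 * (24.5 + 17.8) * sqrt(28 - 21)
ET0 = 0.0023 * 10.4 * 42.3 * 2.645751

2.6770 mm/day


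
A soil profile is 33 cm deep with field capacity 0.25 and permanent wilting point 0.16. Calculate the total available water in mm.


AWC = (FC - PWP) * d * 10
AWC = (0.25 - 0.16) * 33 * 10
AWC = 0.0900 * 33 * 10

29.7000 mm


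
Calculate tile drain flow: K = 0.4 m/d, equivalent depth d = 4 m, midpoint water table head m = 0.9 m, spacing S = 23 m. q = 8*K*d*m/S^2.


q = 8*K*d*m/S^2
q = 8*0.4*4*0.9/23^2
q = 11.5200 / 529

0.0218 m/d


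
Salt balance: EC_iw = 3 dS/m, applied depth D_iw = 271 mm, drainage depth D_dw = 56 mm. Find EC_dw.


EC_dw = EC_iw * D_iw / D_dw
EC_dw = 3 * 271 / 56
EC_dw = 813 / 56

14.5179 dS/m


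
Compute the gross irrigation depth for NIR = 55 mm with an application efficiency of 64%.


Ea = 64% = 0.64
GID = NIR / Ea = 55 / 0.64 = 85.9375 mm

85.9375 mm


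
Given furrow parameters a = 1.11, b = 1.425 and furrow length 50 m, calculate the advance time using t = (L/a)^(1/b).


t = (L/a)^(1/b)
t = (50/1.11)^(1/1.425)
t = 45.045045^(1/1.425)

14.4695 min


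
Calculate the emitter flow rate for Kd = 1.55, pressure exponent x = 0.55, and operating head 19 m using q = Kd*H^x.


q = Kd * H^x = 1.55 * 19^0.55 = 1.55 * 5.050269

7.8279 L/h


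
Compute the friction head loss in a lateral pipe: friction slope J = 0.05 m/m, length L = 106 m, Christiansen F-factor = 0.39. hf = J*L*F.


hf = J * L * F = 0.05 * 106 * 0.39 = 2.0670 m

2.0670 m


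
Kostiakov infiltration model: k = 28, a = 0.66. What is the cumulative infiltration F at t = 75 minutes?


F = k * t^a = 28 * 75^0.66
F = 28 * 17.279869

483.8363 mm


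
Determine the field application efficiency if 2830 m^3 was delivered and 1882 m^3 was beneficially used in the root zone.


Ea = V_root / V_field * 100 = 1882 / 2830 * 100 = 66.5018%

66.5018 %


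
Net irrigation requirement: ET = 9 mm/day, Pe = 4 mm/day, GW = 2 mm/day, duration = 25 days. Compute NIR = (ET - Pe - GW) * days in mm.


Daily deficit = ET - Pe - GW = 9 - 4 - 2 = 3 mm/day
NIR = 3 * 25 = 75 mm

75.0000 mm


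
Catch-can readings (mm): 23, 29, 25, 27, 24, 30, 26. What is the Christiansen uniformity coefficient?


mean = 26.285714 mm
MAD = 2.040816 mm
CU = (1 - 2.040816/26.285714)*100

92.2360 %


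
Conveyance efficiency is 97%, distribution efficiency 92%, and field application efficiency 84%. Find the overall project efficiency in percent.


Ec = 0.97, Eb = 0.92, Ea = 0.84
E = 0.97 * 0.92 * 0.84 * 100 = 74.9616%

74.9616 %


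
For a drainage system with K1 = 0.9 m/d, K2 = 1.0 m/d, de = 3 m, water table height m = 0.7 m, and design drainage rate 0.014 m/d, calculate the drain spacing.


S^2 = 8*K2*de*m/q + 4*K1*m^2/q
S^2 = 8*1.0*3*0.7/0.014 + 4*0.9*0.7^2/0.014
S = sqrt(1326.0000)

36.4143 m


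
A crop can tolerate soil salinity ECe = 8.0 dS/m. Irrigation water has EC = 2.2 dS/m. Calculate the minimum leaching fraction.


LR = ECiw / (5*ECe - ECiw)
LR = 2.2 / (5*8.0 - 2.2)
LR = 2.2 / 37.8000

0.0582


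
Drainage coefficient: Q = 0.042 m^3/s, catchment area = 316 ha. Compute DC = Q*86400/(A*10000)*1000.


DC = Q * 86400 / (A * 10000) * 1000
DC = 0.042 * 86400 / (316 * 10000) * 1000
DC = 3628800.0000 / 3160000

1.1484 mm/day


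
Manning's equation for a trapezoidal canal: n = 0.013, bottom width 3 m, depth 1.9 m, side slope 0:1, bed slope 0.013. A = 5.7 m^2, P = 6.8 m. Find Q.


R = A/P = 5.7/6.8 = 0.838235
Q = (1/0.013) * 5.7 * 0.838235^(2/3) * 0.013^0.5

44.4441 m^3/s


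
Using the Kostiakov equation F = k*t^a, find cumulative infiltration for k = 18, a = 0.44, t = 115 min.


F = k * t^a = 18 * 115^0.44
F = 18 * 8.066907

145.2043 mm


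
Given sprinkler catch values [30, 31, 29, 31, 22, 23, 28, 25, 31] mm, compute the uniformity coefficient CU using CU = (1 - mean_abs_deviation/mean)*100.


mean = 27.777778 mm
MAD = 2.962963 mm
CU = (1 - 2.962963/27.777778)*100

89.3333 %


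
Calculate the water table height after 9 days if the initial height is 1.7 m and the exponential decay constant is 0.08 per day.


m = m0 * exp(-k*t)
m = 1.7 * exp(-0.08 * 9)
m = 1.7 * exp(-0.7200)

0.8275 m


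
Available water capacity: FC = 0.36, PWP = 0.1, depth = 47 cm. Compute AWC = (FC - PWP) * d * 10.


AWC = (FC - PWP) * d * 10
AWC = (0.36 - 0.1) * 47 * 10
AWC = 0.2600 * 47 * 10

122.2000 mm


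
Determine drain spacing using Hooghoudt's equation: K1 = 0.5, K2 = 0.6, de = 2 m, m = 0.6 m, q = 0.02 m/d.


S^2 = 8*K2*de*m/q + 4*K1*m^2/q
S^2 = 8*0.6*2*0.6/0.02 + 4*0.5*0.6^2/0.02
S = sqrt(324.0000)

18.0000 m


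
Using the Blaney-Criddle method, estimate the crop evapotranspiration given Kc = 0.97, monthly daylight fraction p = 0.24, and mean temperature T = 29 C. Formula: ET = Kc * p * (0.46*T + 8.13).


ET = Kc * p * (0.46*T + 8.13)
ET = 0.97 * 0.24 * (0.46*29 + 8.13)
ET = 0.97 * 0.24 * 21.4700

4.9982 mm/day


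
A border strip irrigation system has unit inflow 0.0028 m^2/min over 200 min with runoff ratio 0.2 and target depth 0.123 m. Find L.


L = q*t/((1+r)*Z)
L = 0.0028*200/((1+0.2)*0.123)
L = 0.56/0.1476

3.7940 m


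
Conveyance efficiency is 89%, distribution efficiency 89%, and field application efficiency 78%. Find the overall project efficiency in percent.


Ec = 0.89, Eb = 0.89, Ea = 0.78
E = 0.89 * 0.89 * 0.78 * 100 = 61.7838%

61.7838 %


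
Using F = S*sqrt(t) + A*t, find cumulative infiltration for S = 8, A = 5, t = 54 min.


F = S*sqrt(t) + A*t
F = 8*sqrt(54) + 5*54
F = 8*7.348469 + 270

328.7878 mm


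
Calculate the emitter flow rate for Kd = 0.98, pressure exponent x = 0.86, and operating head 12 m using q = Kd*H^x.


q = Kd * H^x = 0.98 * 12^0.86 = 0.98 * 8.474145

8.3047 L/h


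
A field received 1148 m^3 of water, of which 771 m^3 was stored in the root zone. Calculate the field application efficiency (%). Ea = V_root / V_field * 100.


Ea = V_root / V_field * 100 = 771 / 1148 * 100 = 67.1603%

67.1603 %


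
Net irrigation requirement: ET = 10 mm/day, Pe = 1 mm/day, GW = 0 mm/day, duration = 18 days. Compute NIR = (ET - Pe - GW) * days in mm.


Daily deficit = ET - Pe - GW = 10 - 1 - 0 = 9 mm/day
NIR = 9 * 18 = 162 mm

162.0000 mm


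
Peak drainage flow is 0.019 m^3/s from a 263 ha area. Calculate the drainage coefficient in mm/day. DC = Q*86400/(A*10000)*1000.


DC = Q * 86400 / (A * 10000) * 1000
DC = 0.019 * 86400 / (263 * 10000) * 1000
DC = 1641600.0000 / 2630000

0.6242 mm/day


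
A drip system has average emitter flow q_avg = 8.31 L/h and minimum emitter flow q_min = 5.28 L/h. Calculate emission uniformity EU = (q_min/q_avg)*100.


EU = (q_min/q_avg)*100 = (5.28/8.31)*100 = 63.5379%

63.5379 %


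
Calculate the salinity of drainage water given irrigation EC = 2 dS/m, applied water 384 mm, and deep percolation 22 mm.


EC_dw = EC_iw * D_iw / D_dw
EC_dw = 2 * 384 / 22
EC_dw = 768 / 22

34.9091 dS/m


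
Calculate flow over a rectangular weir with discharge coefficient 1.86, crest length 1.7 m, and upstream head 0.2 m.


Q = C * L * H^(3/2) = 1.86 * 1.7 * 0.2^1.5 = 1.86 * 1.7 * 0.089443

0.2828 m^3/s


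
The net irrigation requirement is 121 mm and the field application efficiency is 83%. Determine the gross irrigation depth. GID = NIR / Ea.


Ea = 83% = 0.83
GID = NIR / Ea = 121 / 0.83 = 145.7831 mm

145.7831 mm


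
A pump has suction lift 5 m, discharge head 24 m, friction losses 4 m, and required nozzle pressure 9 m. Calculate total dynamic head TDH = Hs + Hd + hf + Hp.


TDH = Hs + Hd + hf + Hp = 5 + 24 + 4 + 9 = 42

42 m


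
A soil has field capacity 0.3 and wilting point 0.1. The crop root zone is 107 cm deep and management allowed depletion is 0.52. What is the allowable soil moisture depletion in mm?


SMD = (FC - PWP) * d * MAD * 10
SMD = (0.3 - 0.1) * 107 * 0.52 * 10
SMD = 0.2000 * 107 * 0.52 * 10

111.2800 mm


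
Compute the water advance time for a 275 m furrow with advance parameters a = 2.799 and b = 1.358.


t = (L/a)^(1/b)
t = (275/2.799)^(1/1.358)
t = 98.249375^(1/1.358)

29.3161 min


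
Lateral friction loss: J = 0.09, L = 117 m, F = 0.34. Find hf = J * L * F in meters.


hf = J * L * F = 0.09 * 117 * 0.34 = 3.5802 m

3.5802 m


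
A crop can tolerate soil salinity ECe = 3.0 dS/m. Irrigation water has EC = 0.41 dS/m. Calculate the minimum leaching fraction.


LR = ECiw / (5*ECe - ECiw)
LR = 0.41 / (5*3.0 - 0.41)
LR = 0.41 / 14.5900

0.0281


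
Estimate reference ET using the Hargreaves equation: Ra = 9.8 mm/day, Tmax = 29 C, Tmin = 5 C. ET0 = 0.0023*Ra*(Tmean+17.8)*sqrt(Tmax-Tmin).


Tmean = (Tmax + Tmin)/2 = (29 + 5)/2 = 17.0
ET0 = 0.0023 * 9.8 * (17.0 + 17.8) * sqrt(29 - 5)
ET0 = 0.0023 * 9.8 * 34.8 * 4.898979

3.8427 mm/day


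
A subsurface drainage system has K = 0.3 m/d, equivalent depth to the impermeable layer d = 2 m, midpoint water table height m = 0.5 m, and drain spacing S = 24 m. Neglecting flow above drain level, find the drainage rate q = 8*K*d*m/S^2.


q = 8*K*d*m/S^2
q = 8*0.3*2*0.5/24^2
q = 2.4000 / 576

0.0042 m/d


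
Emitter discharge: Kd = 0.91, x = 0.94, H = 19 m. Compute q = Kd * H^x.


q = Kd * H^x = 0.91 * 19^0.94 = 0.91 * 15.923128

14.4900 L/h


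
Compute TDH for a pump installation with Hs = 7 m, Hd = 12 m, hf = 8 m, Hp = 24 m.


TDH = Hs + Hd + hf + Hp = 7 + 12 + 8 + 24 = 51

51 m


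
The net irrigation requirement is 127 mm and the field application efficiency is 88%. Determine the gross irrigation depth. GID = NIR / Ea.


Ea = 88% = 0.88
GID = NIR / Ea = 127 / 0.88 = 144.3182 mm

144.3182 mm


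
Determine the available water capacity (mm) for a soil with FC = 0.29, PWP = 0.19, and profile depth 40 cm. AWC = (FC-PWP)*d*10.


AWC = (FC - PWP) * d * 10
AWC = (0.29 - 0.19) * 40 * 10
AWC = 0.1000 * 40 * 10

40.0000 mm


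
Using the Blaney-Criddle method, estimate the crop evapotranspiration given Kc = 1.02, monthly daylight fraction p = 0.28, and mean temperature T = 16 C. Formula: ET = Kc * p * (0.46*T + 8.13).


ET = Kc * p * (0.46*T + 8.13)
ET = 1.02 * 0.28 * (0.46*16 + 8.13)
ET = 1.02 * 0.28 * 15.4900

4.4239 mm/day


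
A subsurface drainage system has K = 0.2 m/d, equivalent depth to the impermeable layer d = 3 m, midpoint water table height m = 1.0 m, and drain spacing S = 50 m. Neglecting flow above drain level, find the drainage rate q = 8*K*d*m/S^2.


q = 8*K*d*m/S^2
q = 8*0.2*3*1.0/50^2
q = 4.8000 / 2500

0.0019 m/d


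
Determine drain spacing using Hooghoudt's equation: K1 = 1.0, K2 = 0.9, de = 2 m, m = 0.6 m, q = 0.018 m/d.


S^2 = 8*K2*de*m/q + 4*K1*m^2/q
S^2 = 8*0.9*2*0.6/0.018 + 4*1.0*0.6^2/0.018
S = sqrt(560.0000)

23.6643 m


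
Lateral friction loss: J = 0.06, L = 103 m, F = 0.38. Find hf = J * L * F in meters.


hf = J * L * F = 0.06 * 103 * 0.38 = 2.3484 m

2.3484 m


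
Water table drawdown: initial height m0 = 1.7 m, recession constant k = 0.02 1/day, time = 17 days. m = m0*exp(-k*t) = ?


m = m0 * exp(-k*t)
m = 1.7 * exp(-0.02 * 17)
m = 1.7 * exp(-0.3400)

1.2100 m


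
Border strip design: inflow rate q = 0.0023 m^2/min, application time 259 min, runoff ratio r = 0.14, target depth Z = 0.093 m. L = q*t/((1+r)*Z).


L = q*t/((1+r)*Z)
L = 0.0023*259/((1+0.14)*0.093)
L = 0.5957/0.10602

5.6188 m


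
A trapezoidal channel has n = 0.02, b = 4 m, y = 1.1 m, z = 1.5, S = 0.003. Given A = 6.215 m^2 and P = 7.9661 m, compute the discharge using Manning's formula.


R = A/P = 6.215/7.9661 = 0.780181
Q = (1/0.02) * 6.215 * 0.780181^(2/3) * 0.003^0.5

14.4245 m^3/s


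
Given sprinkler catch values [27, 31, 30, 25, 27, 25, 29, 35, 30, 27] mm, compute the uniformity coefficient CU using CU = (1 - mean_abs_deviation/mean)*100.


mean = 28.600000 mm
MAD = 2.400000 mm
CU = (1 - 2.400000/28.600000)*100

91.6084 %


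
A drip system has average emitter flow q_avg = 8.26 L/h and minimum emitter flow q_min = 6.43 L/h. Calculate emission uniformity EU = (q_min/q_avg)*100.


EU = (q_min/q_avg)*100 = (6.43/8.26)*100 = 77.8450%

77.8450 %


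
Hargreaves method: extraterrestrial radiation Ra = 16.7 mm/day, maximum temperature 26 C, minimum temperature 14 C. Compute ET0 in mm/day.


Tmean = (Tmax + Tmin)/2 = (26 + 14)/2 = 20.0
ET0 = 0.0023 * 16.7 * (20.0 + 17.8) * sqrt(26 - 14)
ET0 = 0.0023 * 16.7 * 37.8 * 3.464102

5.0295 mm/day


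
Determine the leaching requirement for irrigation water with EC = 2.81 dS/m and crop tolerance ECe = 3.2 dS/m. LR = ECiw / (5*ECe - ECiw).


LR = ECiw / (5*ECe - ECiw)
LR = 2.81 / (5*3.2 - 2.81)
LR = 2.81 / 13.1900

0.2130


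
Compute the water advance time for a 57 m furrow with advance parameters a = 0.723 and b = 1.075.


t = (L/a)^(1/b)
t = (57/0.723)^(1/1.075)
t = 78.838174^(1/1.075)

58.1308 min


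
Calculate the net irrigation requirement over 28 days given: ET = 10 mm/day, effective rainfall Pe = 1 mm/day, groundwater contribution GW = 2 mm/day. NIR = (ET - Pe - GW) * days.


Daily deficit = ET - Pe - GW = 10 - 1 - 2 = 7 mm/day
NIR = 7 * 28 = 196 mm

196.0000 mm


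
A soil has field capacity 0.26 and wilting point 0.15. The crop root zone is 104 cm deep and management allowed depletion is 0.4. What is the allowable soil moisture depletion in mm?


SMD = (FC - PWP) * d * MAD * 10
SMD = (0.26 - 0.15) * 104 * 0.4 * 10
SMD = 0.1100 * 104 * 0.4 * 10

45.7600 mm


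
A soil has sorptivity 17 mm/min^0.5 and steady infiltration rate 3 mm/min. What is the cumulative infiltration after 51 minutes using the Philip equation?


F = S*sqrt(t) + A*t
F = 17*sqrt(51) + 3*51
F = 17*7.141428 + 153

274.4043 mm


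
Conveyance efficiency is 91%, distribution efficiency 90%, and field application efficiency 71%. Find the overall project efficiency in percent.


Ec = 0.91, Eb = 0.9, Ea = 0.71
E = 0.91 * 0.9 * 0.71 * 100 = 58.1490%

58.1490 %


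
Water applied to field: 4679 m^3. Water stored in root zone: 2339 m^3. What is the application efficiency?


Ea = V_root / V_field * 100 = 2339 / 4679 * 100 = 49.9893%

49.9893 %


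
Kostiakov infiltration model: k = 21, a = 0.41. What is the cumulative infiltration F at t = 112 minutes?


F = k * t^a = 21 * 112^0.41
F = 21 * 6.921168

145.3445 mm


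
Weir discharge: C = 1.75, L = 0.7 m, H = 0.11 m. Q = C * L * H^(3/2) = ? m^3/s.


Q = C * L * H^(3/2) = 1.75 * 0.7 * 0.11^1.5 = 1.75 * 0.7 * 0.036483

0.0447 m^3/s


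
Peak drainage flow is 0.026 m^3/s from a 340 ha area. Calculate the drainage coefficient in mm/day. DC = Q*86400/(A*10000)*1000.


DC = Q * 86400 / (A * 10000) * 1000
DC = 0.026 * 86400 / (340 * 10000) * 1000
DC = 2246400.0000 / 3400000

0.6607 mm/day


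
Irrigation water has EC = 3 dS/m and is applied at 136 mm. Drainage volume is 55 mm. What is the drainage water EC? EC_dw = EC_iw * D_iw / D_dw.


EC_dw = EC_iw * D_iw / D_dw
EC_dw = 3 * 136 / 55
EC_dw = 408 / 55

7.4182 dS/m


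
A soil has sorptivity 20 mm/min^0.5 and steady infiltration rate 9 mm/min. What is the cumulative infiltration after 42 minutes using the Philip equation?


F = S*sqrt(t) + A*t
F = 20*sqrt(42) + 9*42
F = 20*6.480741 + 378

507.6148 mm


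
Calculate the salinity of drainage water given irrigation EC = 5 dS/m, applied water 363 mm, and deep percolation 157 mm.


EC_dw = EC_iw * D_iw / D_dw
EC_dw = 5 * 363 / 157
EC_dw = 1815 / 157

11.5605 dS/m


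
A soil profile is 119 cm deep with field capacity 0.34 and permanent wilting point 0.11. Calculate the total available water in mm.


AWC = (FC - PWP) * d * 10
AWC = (0.34 - 0.11) * 119 * 10
AWC = 0.2300 * 119 * 10

273.7000 mm


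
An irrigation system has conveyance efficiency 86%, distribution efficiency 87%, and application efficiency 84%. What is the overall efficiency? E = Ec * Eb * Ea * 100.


Ec = 0.86, Eb = 0.87, Ea = 0.84
E = 0.86 * 0.87 * 0.84 * 100 = 62.8488%

62.8488 %


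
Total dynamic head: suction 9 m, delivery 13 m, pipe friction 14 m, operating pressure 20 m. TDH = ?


TDH = Hs + Hd + hf + Hp = 9 + 13 + 14 + 20 = 56

56 m


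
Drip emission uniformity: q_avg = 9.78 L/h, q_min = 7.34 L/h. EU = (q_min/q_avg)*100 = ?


EU = (q_min/q_avg)*100 = (7.34/9.78)*100 = 75.0511%

75.0511 %


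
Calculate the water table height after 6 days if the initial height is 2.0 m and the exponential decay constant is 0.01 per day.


m = m0 * exp(-k*t)
m = 2.0 * exp(-0.01 * 6)
m = 2.0 * exp(-0.0600)

1.8835 m


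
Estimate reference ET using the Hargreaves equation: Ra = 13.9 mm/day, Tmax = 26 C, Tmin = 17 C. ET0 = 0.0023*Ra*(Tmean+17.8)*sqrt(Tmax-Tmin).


Tmean = (Tmax + Tmin)/2 = (26 + 17)/2 = 21.5
ET0 = 0.0023 * 13.9 * (21.5 + 17.8) * sqrt(26 - 17)
ET0 = 0.0023 * 13.9 * 39.3 * 3.000000

3.7693 mm/day


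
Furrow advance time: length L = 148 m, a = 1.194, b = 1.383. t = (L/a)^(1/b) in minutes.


t = (L/a)^(1/b)
t = (148/1.194)^(1/1.383)
t = 123.953099^(1/1.383)

32.6259 min


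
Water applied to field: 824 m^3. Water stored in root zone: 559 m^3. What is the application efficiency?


Ea = V_root / V_field * 100 = 559 / 824 * 100 = 67.8398%

67.8398 %


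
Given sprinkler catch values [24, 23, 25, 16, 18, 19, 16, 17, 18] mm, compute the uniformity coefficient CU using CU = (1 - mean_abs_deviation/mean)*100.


mean = 19.555556 mm
MAD = 2.962963 mm
CU = (1 - 2.962963/19.555556)*100

84.8485 %


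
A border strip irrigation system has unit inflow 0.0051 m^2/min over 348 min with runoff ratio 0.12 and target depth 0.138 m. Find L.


L = q*t/((1+r)*Z)
L = 0.0051*348/((1+0.12)*0.138)
L = 1.7748/0.15456

11.4829 m


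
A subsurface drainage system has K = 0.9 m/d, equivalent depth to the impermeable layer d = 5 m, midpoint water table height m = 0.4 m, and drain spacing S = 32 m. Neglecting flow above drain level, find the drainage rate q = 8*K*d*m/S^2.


q = 8*K*d*m/S^2
q = 8*0.9*5*0.4/32^2
q = 14.4000 / 1024

0.0141 m/d


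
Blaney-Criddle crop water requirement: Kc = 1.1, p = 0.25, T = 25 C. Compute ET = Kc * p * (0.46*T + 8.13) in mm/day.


ET = Kc * p * (0.46*T + 8.13)
ET = 1.1 * 0.25 * (0.46*25 + 8.13)
ET = 1.1 * 0.25 * 19.6300

5.3983 mm/day


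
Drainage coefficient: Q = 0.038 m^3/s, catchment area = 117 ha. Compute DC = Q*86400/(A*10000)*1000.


DC = Q * 86400 / (A * 10000) * 1000
DC = 0.038 * 86400 / (117 * 10000) * 1000
DC = 3283200.0000 / 1170000

2.8062 mm/day


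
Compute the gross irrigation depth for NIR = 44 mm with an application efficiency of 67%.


Ea = 67% = 0.67
GID = NIR / Ea = 44 / 0.67 = 65.6716 mm

65.6716 mm


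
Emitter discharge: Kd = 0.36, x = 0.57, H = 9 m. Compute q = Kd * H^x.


q = Kd * H^x = 0.36 * 9^0.57 = 0.36 * 3.498793

1.2596 L/h


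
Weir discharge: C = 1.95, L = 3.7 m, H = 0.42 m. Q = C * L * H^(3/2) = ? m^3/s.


Q = C * L * H^(3/2) = 1.95 * 3.7 * 0.42^1.5 = 1.95 * 3.7 * 0.272191

1.9639 m^3/s


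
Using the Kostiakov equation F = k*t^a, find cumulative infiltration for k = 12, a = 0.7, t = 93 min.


F = k * t^a = 12 * 93^0.7
F = 12 * 23.874708

286.4965 mm


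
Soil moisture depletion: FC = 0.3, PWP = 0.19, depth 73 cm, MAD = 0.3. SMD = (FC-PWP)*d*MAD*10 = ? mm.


SMD = (FC - PWP) * d * MAD * 10
SMD = (0.3 - 0.19) * 73 * 0.3 * 10
SMD = 0.1100 * 73 * 0.3 * 10

24.0900 mm


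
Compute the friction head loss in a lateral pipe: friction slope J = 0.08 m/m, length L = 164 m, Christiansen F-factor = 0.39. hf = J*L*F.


hf = J * L * F = 0.08 * 164 * 0.39 = 5.1168 m

5.1168 m


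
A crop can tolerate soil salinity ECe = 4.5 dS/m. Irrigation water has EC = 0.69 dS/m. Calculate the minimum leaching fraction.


LR = ECiw / (5*ECe - ECiw)
LR = 0.69 / (5*4.5 - 0.69)
LR = 0.69 / 21.8100

0.0316


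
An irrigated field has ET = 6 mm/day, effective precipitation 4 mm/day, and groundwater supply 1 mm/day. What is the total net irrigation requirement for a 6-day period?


Daily deficit = ET - Pe - GW = 6 - 4 - 1 = 1 mm/day
NIR = 1 * 6 = 6 mm

6.0000 mm


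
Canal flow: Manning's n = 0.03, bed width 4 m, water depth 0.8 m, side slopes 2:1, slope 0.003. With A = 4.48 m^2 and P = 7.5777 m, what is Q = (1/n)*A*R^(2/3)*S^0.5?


R = A/P = 4.48/7.5777 = 0.591208
Q = (1/0.03) * 4.48 * 0.591208^(2/3) * 0.003^0.5

5.7616 m^3/s


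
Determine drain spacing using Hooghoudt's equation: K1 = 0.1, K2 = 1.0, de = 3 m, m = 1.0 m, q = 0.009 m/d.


S^2 = 8*K2*de*m/q + 4*K1*m^2/q
S^2 = 8*1.0*3*1.0/0.009 + 4*0.1*1.0^2/0.009
S = sqrt(2711.1111)

52.0683 m


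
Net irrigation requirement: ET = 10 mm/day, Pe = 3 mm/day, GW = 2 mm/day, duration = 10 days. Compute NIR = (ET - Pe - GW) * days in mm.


Daily deficit = ET - Pe - GW = 10 - 3 - 2 = 5 mm/day
NIR = 5 * 10 = 50 mm

50.0000 mm


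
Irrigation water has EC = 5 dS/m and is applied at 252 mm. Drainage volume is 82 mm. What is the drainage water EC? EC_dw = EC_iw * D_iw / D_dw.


EC_dw = EC_iw * D_iw / D_dw
EC_dw = 5 * 252 / 82
EC_dw = 1260 / 82

15.3659 dS/m


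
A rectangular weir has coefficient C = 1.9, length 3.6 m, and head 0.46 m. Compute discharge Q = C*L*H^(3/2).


Q = C * L * H^(3/2) = 1.9 * 3.6 * 0.46^1.5 = 1.9 * 3.6 * 0.311987

2.1340 m^3/s


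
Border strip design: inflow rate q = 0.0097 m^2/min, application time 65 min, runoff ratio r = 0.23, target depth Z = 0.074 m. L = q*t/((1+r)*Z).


L = q*t/((1+r)*Z)
L = 0.0097*65/((1+0.23)*0.074)
L = 0.6305/0.09102

6.9270 m


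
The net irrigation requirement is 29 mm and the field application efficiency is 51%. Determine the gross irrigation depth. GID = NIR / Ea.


Ea = 51% = 0.51
GID = NIR / Ea = 29 / 0.51 = 56.8627 mm

56.8627 mm


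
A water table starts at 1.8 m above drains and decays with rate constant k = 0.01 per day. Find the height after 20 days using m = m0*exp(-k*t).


m = m0 * exp(-k*t)
m = 1.8 * exp(-0.01 * 20)
m = 1.8 * exp(-0.2000)

1.4737 m


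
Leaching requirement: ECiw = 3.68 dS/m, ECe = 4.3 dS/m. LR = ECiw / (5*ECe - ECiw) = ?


LR = ECiw / (5*ECe - ECiw)
LR = 3.68 / (5*4.3 - 3.68)
LR = 3.68 / 17.8200

0.2065


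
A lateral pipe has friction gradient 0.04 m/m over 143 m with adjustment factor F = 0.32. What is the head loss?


hf = J * L * F = 0.04 * 143 * 0.32 = 1.8304 m

1.8304 m


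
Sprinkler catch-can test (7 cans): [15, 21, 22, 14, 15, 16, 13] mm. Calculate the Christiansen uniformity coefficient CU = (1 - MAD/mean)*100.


mean = 16.571429 mm
MAD = 2.816327 mm
CU = (1 - 2.816327/16.571429)*100

83.0049 %


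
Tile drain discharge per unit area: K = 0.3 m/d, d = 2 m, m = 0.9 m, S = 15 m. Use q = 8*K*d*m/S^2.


q = 8*K*d*m/S^2
q = 8*0.3*2*0.9/15^2
q = 4.3200 / 225

0.0192 m/d


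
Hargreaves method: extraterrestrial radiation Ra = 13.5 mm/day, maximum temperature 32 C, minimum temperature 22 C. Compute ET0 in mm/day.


Tmean = (Tmax + Tmin)/2 = (32 + 22)/2 = 27.0
ET0 = 0.0023 * 13.5 * (27.0 + 17.8) * sqrt(32 - 22)
ET0 = 0.0023 * 13.5 * 44.8 * 3.162278

4.3989 mm/day


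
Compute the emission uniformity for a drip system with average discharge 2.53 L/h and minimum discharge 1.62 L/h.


EU = (q_min/q_avg)*100 = (1.62/2.53)*100 = 64.0316%

64.0316 %


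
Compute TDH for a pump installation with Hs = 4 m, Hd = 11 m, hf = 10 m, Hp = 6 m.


TDH = Hs + Hd + hf + Hp = 4 + 11 + 10 + 6 = 31

31 m


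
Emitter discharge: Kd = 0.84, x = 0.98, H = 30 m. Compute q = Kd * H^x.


q = Kd * H^x = 0.84 * 30^0.98 = 0.84 * 28.027143

23.5428 L/h


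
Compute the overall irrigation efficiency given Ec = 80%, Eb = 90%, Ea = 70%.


Ec = 0.8, Eb = 0.9, Ea = 0.7
E = 0.8 * 0.9 * 0.7 * 100 = 50.4000%

50.4000 %


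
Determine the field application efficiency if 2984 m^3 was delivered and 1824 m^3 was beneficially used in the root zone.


Ea = V_root / V_field * 100 = 1824 / 2984 * 100 = 61.1260%

61.1260 %


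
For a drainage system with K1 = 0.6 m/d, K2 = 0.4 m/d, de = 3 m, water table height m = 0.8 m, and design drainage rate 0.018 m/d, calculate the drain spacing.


S^2 = 8*K2*de*m/q + 4*K1*m^2/q
S^2 = 8*0.4*3*0.8/0.018 + 4*0.6*0.8^2/0.018
S = sqrt(512.0000)

22.6274 m


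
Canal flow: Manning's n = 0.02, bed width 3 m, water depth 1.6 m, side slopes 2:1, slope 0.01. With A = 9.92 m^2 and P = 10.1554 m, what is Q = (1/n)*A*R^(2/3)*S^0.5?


R = A/P = 9.92/10.1554 = 0.976820
Q = (1/0.02) * 9.92 * 0.976820^(2/3) * 0.01^0.5

48.8305 m^3/s


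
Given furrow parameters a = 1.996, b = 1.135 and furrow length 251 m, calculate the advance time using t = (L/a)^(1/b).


t = (L/a)^(1/b)
t = (251/1.996)^(1/1.135)
t = 125.751503^(1/1.135)

70.7606 min


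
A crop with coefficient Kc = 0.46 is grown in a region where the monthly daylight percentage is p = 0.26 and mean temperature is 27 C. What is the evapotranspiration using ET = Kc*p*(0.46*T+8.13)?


ET = Kc * p * (0.46*T + 8.13)
ET = 0.46 * 0.26 * (0.46*27 + 8.13)
ET = 0.46 * 0.26 * 20.5500

2.4578 mm/day


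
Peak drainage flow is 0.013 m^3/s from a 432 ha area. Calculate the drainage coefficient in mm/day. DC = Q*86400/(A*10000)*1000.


DC = Q * 86400 / (A * 10000) * 1000
DC = 0.013 * 86400 / (432 * 10000) * 1000
DC = 1123200.0000 / 4320000

0.2600 mm/day


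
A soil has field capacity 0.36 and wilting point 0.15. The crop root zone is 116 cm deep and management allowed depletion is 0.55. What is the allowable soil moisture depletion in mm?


SMD = (FC - PWP) * d * MAD * 10
SMD = (0.36 - 0.15) * 116 * 0.55 * 10
SMD = 0.2100 * 116 * 0.55 * 10

133.9800 mm


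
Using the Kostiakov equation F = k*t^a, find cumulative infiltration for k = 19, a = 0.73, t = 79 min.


F = k * t^a = 19 * 79^0.73
F = 19 * 24.281068

461.3403 mm


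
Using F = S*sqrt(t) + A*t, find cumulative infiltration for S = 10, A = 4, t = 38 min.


F = S*sqrt(t) + A*t
F = 10*sqrt(38) + 4*38
F = 10*6.164414 + 152

213.6441 mm


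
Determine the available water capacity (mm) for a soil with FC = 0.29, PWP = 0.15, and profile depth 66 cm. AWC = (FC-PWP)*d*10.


AWC = (FC - PWP) * d * 10
AWC = (0.29 - 0.15) * 66 * 10
AWC = 0.1400 * 66 * 10

92.4000 mm


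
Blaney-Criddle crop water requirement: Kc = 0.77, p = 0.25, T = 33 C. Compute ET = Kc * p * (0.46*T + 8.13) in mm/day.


ET = Kc * p * (0.46*T + 8.13)
ET = 0.77 * 0.25 * (0.46*33 + 8.13)
ET = 0.77 * 0.25 * 23.3100

4.4872 mm/day


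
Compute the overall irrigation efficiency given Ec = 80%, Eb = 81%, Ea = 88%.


Ec = 0.8, Eb = 0.81, Ea = 0.88
E = 0.8 * 0.81 * 0.88 * 100 = 57.0240%

57.0240 %


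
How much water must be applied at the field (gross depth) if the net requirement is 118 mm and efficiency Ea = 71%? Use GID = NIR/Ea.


Ea = 71% = 0.71
GID = NIR / Ea = 118 / 0.71 = 166.1972 mm

166.1972 mm
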